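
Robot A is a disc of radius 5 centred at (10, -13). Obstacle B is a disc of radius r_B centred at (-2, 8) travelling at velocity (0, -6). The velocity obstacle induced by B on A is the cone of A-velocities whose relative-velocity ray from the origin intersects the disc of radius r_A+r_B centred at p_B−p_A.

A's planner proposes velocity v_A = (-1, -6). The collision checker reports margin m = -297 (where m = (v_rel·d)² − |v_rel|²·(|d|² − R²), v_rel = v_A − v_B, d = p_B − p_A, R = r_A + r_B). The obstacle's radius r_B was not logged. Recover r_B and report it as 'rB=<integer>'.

m = -297
d = (-12, 21);  v_rel = (-1, 0),  |v_rel|² = 1
v_rel×d = (-1)·(21) − (0)·(-12) = -21
since m = R²·1 − (-21)²:  R² = (441 + -297) / 1 = 144
R = √144 = 12  ⇒  r_B = 12 − 5 = 7

rB=7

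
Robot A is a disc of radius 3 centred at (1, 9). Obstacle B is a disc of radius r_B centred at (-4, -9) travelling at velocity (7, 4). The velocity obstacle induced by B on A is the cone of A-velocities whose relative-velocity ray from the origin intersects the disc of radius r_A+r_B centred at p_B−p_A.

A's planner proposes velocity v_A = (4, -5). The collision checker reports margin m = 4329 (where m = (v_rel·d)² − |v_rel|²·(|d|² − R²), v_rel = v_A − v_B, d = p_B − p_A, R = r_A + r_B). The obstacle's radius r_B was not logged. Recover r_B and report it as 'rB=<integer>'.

m = 4329
d = (-5, -18);  v_rel = (-3, -9),  |v_rel|² = 90
v_rel×d = (-3)·(-18) − (-9)·(-5) = 9
since m = R²·90 − 9²:  R² = (81 + 4329) / 90 = 49
R = √49 = 7  ⇒  r_B = 7 − 3 = 4

rB=4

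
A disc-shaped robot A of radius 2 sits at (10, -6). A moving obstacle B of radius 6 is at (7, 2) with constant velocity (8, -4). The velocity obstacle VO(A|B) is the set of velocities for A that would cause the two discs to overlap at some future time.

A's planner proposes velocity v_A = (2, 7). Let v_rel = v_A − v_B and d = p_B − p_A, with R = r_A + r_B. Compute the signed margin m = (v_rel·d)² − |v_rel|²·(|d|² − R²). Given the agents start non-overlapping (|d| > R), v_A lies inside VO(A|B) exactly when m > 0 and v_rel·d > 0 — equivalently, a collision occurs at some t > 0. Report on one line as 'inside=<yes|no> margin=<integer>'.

d = (-3, 8),  |d|² = 73;  R = 2+6 = 8,  c = 73−8² = 9
v_rel = (-6, 11),  |v_rel|² = 157;  v_rel·d = (-6)·(-3) + (11)·(8) = 106
157·t² − 212·t + 9 = 0  ⇒  m = 106² − 157·9 = 9823
m = 9823 > 0,  v_rel·d = 106 > 0  ⇒  inside

inside=yes margin=9823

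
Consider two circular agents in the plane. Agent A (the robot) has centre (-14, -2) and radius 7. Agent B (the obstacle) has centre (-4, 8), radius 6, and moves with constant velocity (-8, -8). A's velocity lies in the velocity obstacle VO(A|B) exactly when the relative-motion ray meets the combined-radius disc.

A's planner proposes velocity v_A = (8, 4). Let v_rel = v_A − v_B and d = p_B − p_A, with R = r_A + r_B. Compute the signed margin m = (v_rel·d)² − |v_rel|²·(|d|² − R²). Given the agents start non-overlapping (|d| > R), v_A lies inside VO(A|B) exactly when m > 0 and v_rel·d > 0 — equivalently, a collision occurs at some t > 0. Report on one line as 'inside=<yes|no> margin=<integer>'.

d = (10, 10),  |d|² = 200;  R = 7+6 = 13,  c = 200−13² = 31
v_rel = (16, 12),  |v_rel|² = 400;  v_rel·d = (16)·(10) + (12)·(10) = 280
400·t² − 560·t + 31 = 0  ⇒  m = 280² − 400·31 = 66000
m = 66000 > 0,  v_rel·d = 280 > 0  ⇒  inside

inside=yes margin=66000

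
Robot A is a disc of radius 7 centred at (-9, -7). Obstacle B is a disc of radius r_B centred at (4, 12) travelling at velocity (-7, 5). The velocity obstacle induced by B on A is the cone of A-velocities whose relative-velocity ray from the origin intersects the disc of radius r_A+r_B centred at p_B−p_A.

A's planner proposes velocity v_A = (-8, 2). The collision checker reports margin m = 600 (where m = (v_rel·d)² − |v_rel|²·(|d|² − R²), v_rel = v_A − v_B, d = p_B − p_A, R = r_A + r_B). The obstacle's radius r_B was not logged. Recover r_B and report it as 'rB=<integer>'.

m = 600
d = (13, 19);  v_rel = (-1, -3),  |v_rel|² = 10
v_rel×d = (-1)·(19) − (-3)·(13) = 20
since m = R²·10 − 20²:  R² = (400 + 600) / 10 = 100
R = √100 = 10  ⇒  r_B = 10 − 7 = 3

rB=3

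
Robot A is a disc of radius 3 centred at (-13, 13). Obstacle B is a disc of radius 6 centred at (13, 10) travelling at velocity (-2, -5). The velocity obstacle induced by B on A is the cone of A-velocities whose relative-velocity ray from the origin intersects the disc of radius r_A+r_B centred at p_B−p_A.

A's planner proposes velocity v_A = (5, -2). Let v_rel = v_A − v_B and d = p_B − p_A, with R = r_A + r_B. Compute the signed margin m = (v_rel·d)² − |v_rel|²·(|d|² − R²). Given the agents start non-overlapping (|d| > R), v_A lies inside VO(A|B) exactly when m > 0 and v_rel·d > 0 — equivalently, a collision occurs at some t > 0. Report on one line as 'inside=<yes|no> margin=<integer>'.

d = (26, -3),  |d|² = 685;  R = 3+6 = 9,  c = 685−9² = 604
v_rel = (7, 3),  |v_rel|² = 58;  v_rel·d = (7)·(26) + (3)·(-3) = 173
58·t² − 346·t + 604 = 0  ⇒  m = 173² − 58·604 = -5103
m = -5103 < 0,  v_rel·d = 173 > 0  ⇒  outside

inside=no margin=-5103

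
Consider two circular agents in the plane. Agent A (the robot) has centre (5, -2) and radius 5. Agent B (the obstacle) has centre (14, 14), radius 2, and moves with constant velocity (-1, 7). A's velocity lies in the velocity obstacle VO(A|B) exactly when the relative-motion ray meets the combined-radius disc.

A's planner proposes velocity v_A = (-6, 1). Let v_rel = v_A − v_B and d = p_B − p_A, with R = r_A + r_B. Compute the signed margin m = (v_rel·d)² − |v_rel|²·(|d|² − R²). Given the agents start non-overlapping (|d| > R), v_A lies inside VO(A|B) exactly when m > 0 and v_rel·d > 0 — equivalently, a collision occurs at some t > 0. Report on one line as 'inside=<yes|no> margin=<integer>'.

d = (9, 16),  |d|² = 337;  R = 5+2 = 7,  c = 337−7² = 288
v_rel = (-5, -6),  |v_rel|² = 61;  v_rel·d = (-5)·(9) + (-6)·(16) = -141
61·t² + 282·t + 288 = 0  ⇒  m = (-141)² − 61·288 = 2313
m = 2313 > 0,  v_rel·d = -141 < 0  ⇒  outside

inside=no margin=2313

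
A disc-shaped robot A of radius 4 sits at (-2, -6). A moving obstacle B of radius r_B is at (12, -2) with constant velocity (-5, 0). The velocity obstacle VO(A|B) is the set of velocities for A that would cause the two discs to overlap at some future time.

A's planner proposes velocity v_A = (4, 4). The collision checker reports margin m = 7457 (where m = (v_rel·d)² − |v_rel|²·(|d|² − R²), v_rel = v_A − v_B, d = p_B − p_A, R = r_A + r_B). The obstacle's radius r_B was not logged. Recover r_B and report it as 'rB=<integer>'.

m = 7457
d = (14, 4);  v_rel = (9, 4),  |v_rel|² = 97
v_rel×d = (9)·(4) − (4)·(14) = -20
since m = R²·97 − (-20)²:  R² = (400 + 7457) / 97 = 81
R = √81 = 9  ⇒  r_B = 9 − 4 = 5

rB=5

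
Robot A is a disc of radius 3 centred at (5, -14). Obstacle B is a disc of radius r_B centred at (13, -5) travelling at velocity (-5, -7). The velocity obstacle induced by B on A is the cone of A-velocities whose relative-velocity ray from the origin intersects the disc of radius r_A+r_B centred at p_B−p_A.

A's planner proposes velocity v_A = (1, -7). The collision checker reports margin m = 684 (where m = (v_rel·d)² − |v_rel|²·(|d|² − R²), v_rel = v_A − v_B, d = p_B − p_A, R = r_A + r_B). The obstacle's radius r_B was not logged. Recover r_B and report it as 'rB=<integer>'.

m = 684
d = (8, 9);  v_rel = (6, 0),  |v_rel|² = 36
v_rel×d = (6)·(9) − (0)·(8) = 54
since m = R²·36 − 54²:  R² = (2916 + 684) / 36 = 100
R = √100 = 10  ⇒  r_B = 10 − 3 = 7

rB=7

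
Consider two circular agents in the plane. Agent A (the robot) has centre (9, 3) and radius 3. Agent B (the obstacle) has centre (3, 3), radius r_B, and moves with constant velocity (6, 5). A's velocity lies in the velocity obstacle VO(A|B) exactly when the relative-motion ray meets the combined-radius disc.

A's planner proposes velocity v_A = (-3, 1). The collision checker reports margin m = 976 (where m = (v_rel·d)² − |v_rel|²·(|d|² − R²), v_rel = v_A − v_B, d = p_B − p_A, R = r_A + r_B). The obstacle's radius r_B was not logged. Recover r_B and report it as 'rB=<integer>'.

m = 976
d = (-6, 0);  v_rel = (-9, -4),  |v_rel|² = 97
v_rel×d = (-9)·(0) − (-4)·(-6) = -24
since m = R²·97 − (-24)²:  R² = (576 + 976) / 97 = 16
R = √16 = 4  ⇒  r_B = 4 − 3 = 1

rB=1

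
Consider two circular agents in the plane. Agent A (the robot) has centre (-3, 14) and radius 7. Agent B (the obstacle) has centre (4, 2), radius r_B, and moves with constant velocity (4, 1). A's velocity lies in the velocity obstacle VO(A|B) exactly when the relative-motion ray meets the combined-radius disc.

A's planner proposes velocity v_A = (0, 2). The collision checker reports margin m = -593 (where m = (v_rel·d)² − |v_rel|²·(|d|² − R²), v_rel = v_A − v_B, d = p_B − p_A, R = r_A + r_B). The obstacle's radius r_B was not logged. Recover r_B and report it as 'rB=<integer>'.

m = -593
d = (7, -12);  v_rel = (-4, 1),  |v_rel|² = 17
v_rel×d = (-4)·(-12) − (1)·(7) = 41
since m = R²·17 − 41²:  R² = (1681 + -593) / 17 = 64
R = √64 = 8  ⇒  r_B = 8 − 7 = 1

rB=1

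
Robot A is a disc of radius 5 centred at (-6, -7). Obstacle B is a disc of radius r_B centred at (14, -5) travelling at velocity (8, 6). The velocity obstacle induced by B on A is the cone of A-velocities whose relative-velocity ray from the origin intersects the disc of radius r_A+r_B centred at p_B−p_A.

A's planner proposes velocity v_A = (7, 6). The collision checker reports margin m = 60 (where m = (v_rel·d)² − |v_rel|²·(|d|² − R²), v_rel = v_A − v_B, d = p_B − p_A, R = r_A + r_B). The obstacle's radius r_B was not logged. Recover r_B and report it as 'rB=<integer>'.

m = 60
d = (20, 2);  v_rel = (-1, 0),  |v_rel|² = 1
v_rel×d = (-1)·(2) − (0)·(20) = -2
since m = R²·1 − (-2)²:  R² = (4 + 60) / 1 = 64
R = √64 = 8  ⇒  r_B = 8 − 5 = 3

rB=3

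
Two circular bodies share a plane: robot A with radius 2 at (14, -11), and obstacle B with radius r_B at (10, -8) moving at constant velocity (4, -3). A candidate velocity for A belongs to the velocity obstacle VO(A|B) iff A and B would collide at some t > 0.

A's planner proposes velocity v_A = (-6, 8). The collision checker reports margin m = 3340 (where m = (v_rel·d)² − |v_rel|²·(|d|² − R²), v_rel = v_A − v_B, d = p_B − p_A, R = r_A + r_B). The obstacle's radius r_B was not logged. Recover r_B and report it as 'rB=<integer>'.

m = 3340
d = (-4, 3);  v_rel = (-10, 11),  |v_rel|² = 221
v_rel×d = (-10)·(3) − (11)·(-4) = 14
since m = R²·221 − 14²:  R² = (196 + 3340) / 221 = 16
R = √16 = 4  ⇒  r_B = 4 − 2 = 2

rB=2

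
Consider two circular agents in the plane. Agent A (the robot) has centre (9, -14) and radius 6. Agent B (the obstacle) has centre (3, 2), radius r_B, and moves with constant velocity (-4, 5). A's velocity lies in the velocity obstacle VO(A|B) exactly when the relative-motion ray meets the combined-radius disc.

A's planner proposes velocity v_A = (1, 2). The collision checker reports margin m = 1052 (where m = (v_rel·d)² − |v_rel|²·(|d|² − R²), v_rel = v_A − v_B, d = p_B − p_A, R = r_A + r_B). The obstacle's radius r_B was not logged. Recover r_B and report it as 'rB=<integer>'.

m = 1052
d = (-6, 16);  v_rel = (5, -3),  |v_rel|² = 34
v_rel×d = (5)·(16) − (-3)·(-6) = 62
since m = R²·34 − 62²:  R² = (3844 + 1052) / 34 = 144
R = √144 = 12  ⇒  r_B = 12 − 6 = 6

rB=6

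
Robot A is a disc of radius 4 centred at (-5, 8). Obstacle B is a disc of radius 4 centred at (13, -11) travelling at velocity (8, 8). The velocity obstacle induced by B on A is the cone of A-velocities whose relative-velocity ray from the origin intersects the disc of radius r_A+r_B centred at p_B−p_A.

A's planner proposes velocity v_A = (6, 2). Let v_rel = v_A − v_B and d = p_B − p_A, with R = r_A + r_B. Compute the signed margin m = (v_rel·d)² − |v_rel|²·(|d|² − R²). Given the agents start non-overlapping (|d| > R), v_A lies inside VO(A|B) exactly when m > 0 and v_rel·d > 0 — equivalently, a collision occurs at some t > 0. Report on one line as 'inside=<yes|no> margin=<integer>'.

d = (18, -19),  |d|² = 685;  R = 4+4 = 8,  c = 685−8² = 621
v_rel = (-2, -6),  |v_rel|² = 40;  v_rel·d = (-2)·(18) + (-6)·(-19) = 78
40·t² − 156·t + 621 = 0  ⇒  m = 78² − 40·621 = -18756
m = -18756 < 0,  v_rel·d = 78 > 0  ⇒  outside

inside=no margin=-18756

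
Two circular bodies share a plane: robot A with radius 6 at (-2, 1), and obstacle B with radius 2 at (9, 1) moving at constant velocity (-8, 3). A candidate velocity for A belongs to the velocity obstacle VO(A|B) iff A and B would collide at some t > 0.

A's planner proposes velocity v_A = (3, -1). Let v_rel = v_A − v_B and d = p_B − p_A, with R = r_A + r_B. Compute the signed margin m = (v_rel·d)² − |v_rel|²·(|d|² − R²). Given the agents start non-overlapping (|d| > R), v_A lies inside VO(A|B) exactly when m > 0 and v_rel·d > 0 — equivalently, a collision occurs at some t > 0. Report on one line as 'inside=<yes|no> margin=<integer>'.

d = (11, 0),  |d|² = 121;  R = 6+2 = 8,  c = 121−8² = 57
v_rel = (11, -4),  |v_rel|² = 137;  v_rel·d = (11)·(11) + (-4)·(0) = 121
137·t² − 242·t + 57 = 0  ⇒  m = 121² − 137·57 = 6832
m = 6832 > 0,  v_rel·d = 121 > 0  ⇒  inside

inside=yes margin=6832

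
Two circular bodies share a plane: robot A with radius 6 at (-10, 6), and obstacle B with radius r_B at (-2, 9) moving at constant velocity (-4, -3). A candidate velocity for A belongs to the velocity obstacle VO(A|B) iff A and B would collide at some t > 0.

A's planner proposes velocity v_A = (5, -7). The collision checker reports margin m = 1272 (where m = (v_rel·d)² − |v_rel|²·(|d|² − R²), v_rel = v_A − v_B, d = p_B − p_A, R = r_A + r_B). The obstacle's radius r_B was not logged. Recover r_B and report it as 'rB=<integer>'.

m = 1272
d = (8, 3);  v_rel = (9, -4),  |v_rel|² = 97
v_rel×d = (9)·(3) − (-4)·(8) = 59
since m = R²·97 − 59²:  R² = (3481 + 1272) / 97 = 49
R = √49 = 7  ⇒  r_B = 7 − 6 = 1

rB=1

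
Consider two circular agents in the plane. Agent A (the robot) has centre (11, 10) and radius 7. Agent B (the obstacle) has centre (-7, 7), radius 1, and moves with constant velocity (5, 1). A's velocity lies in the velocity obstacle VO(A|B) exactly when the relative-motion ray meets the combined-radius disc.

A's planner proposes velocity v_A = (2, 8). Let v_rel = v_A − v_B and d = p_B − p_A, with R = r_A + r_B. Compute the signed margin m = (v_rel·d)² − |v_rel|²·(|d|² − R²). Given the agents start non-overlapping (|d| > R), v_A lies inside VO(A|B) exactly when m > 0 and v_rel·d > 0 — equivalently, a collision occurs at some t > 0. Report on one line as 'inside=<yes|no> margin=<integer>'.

d = (-18, -3),  |d|² = 333;  R = 7+1 = 8,  c = 333−8² = 269
v_rel = (-3, 7),  |v_rel|² = 58;  v_rel·d = (-3)·(-18) + (7)·(-3) = 33
58·t² − 66·t + 269 = 0  ⇒  m = 33² − 58·269 = -14513
m = -14513 < 0,  v_rel·d = 33 > 0  ⇒  outside

inside=no margin=-14513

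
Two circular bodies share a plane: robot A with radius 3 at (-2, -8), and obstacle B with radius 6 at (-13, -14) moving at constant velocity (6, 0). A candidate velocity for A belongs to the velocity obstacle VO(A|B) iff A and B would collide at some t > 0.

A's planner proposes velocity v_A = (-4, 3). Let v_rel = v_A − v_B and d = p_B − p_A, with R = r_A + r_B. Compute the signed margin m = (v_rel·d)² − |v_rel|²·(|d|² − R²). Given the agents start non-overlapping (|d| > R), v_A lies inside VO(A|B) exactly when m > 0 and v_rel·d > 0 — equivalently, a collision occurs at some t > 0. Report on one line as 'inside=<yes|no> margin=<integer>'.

d = (-11, -6),  |d|² = 157;  R = 3+6 = 9,  c = 157−9² = 76
v_rel = (-10, 3),  |v_rel|² = 109;  v_rel·d = (-10)·(-11) + (3)·(-6) = 92
109·t² − 184·t + 76 = 0  ⇒  m = 92² − 109·76 = 180
m = 180 > 0,  v_rel·d = 92 > 0  ⇒  inside

inside=yes margin=180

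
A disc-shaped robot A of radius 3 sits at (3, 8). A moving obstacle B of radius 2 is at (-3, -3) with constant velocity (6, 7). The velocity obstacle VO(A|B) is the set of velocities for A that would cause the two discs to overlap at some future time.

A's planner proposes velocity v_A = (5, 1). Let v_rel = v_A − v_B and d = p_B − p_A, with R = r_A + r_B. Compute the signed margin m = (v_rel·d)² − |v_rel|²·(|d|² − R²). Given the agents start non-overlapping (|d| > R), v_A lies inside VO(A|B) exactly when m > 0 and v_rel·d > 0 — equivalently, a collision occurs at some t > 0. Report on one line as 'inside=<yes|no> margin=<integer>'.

d = (-6, -11),  |d|² = 157;  R = 3+2 = 5,  c = 157−5² = 132
v_rel = (-1, -6),  |v_rel|² = 37;  v_rel·d = (-1)·(-6) + (-6)·(-11) = 72
37·t² − 144·t + 132 = 0  ⇒  m = 72² − 37·132 = 300
m = 300 > 0,  v_rel·d = 72 > 0  ⇒  inside

inside=yes margin=300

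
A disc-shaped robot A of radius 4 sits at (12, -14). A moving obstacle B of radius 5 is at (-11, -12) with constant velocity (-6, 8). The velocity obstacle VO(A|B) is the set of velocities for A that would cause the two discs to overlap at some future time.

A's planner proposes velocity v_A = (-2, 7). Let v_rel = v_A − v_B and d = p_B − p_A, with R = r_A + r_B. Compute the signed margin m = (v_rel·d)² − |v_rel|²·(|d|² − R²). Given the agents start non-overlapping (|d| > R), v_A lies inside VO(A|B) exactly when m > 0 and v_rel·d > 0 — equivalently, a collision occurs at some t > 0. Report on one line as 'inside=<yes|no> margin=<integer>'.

d = (-23, 2),  |d|² = 533;  R = 4+5 = 9,  c = 533−9² = 452
v_rel = (4, -1),  |v_rel|² = 17;  v_rel·d = (4)·(-23) + (-1)·(2) = -94
17·t² + 188·t + 452 = 0  ⇒  m = (-94)² − 17·452 = 1152
m = 1152 > 0,  v_rel·d = -94 < 0  ⇒  outside

inside=no margin=1152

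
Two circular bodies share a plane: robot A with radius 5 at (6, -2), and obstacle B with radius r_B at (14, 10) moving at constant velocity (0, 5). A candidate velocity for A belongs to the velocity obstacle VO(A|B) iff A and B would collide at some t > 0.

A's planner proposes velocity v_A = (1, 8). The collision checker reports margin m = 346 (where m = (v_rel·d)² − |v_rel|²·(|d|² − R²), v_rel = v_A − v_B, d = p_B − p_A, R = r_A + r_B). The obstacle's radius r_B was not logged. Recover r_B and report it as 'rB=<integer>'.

m = 346
d = (8, 12);  v_rel = (1, 3),  |v_rel|² = 10
v_rel×d = (1)·(12) − (3)·(8) = -12
since m = R²·10 − (-12)²:  R² = (144 + 346) / 10 = 49
R = √49 = 7  ⇒  r_B = 7 − 5 = 2

rB=2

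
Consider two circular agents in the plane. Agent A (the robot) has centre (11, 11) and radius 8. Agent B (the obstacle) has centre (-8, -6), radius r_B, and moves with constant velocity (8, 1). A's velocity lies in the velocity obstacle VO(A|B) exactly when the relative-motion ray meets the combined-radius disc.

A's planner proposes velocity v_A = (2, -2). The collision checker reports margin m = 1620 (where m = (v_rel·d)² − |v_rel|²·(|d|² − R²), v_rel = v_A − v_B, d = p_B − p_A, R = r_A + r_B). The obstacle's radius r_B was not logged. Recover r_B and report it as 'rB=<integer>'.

m = 1620
d = (-19, -17);  v_rel = (-6, -3),  |v_rel|² = 45
v_rel×d = (-6)·(-17) − (-3)·(-19) = 45
since m = R²·45 − 45²:  R² = (2025 + 1620) / 45 = 81
R = √81 = 9  ⇒  r_B = 9 − 8 = 1

rB=1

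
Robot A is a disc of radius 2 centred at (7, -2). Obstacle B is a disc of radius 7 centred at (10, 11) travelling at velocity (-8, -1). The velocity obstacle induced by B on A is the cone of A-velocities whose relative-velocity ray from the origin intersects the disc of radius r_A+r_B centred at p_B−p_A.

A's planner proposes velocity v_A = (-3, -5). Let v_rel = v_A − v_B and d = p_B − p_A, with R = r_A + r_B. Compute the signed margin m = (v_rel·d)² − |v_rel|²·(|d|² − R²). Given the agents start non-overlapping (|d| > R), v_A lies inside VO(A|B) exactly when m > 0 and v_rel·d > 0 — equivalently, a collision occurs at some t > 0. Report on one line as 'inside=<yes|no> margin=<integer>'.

d = (3, 13),  |d|² = 178;  R = 2+7 = 9,  c = 178−9² = 97
v_rel = (5, -4),  |v_rel|² = 41;  v_rel·d = (5)·(3) + (-4)·(13) = -37
41·t² + 74·t + 97 = 0  ⇒  m = (-37)² − 41·97 = -2608
m = -2608 < 0,  v_rel·d = -37 < 0  ⇒  outside

inside=no margin=-2608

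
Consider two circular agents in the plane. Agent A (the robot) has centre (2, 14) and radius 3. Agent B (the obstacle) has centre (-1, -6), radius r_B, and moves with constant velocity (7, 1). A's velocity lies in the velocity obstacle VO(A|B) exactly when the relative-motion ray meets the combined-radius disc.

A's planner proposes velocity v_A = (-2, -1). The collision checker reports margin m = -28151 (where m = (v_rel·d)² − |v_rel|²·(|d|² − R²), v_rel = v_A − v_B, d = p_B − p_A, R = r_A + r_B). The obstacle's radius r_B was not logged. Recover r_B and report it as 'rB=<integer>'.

m = -28151
d = (-3, -20);  v_rel = (-9, -2),  |v_rel|² = 85
v_rel×d = (-9)·(-20) − (-2)·(-3) = 174
since m = R²·85 − 174²:  R² = (30276 + -28151) / 85 = 25
R = √25 = 5  ⇒  r_B = 5 − 3 = 2

rB=2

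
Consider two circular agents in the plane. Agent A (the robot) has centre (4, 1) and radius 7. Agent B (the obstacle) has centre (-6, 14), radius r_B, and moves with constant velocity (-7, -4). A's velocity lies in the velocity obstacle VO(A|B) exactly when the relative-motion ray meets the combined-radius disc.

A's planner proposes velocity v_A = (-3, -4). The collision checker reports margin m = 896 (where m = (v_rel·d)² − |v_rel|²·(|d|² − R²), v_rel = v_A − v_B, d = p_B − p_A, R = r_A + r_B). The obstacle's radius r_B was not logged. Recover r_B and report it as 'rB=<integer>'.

m = 896
d = (-10, 13);  v_rel = (4, 0),  |v_rel|² = 16
v_rel×d = (4)·(13) − (0)·(-10) = 52
since m = R²·16 − 52²:  R² = (2704 + 896) / 16 = 225
R = √225 = 15  ⇒  r_B = 15 − 7 = 8

rB=8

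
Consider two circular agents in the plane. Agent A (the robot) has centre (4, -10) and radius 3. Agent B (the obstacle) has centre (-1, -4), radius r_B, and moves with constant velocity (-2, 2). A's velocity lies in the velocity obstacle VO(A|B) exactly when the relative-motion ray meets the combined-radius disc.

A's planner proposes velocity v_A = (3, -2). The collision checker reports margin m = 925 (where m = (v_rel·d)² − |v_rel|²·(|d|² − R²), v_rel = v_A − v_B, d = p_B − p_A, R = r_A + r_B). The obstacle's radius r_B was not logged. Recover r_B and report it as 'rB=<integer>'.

m = 925
d = (-5, 6);  v_rel = (5, -4),  |v_rel|² = 41
v_rel×d = (5)·(6) − (-4)·(-5) = 10
since m = R²·41 − 10²:  R² = (100 + 925) / 41 = 25
R = √25 = 5  ⇒  r_B = 5 − 3 = 2

rB=2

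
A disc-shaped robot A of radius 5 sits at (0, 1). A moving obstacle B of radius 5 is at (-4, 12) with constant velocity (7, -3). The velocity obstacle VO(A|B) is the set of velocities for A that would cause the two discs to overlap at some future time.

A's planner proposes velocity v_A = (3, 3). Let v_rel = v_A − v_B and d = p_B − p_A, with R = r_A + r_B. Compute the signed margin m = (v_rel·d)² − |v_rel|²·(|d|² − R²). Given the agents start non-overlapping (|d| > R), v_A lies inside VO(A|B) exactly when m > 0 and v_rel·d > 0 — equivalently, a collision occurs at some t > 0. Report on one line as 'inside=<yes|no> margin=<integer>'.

d = (-4, 11),  |d|² = 137;  R = 5+5 = 10,  c = 137−10² = 37
v_rel = (-4, 6),  |v_rel|² = 52;  v_rel·d = (-4)·(-4) + (6)·(11) = 82
52·t² − 164·t + 37 = 0  ⇒  m = 82² − 52·37 = 4800
m = 4800 > 0,  v_rel·d = 82 > 0  ⇒  inside

inside=yes margin=4800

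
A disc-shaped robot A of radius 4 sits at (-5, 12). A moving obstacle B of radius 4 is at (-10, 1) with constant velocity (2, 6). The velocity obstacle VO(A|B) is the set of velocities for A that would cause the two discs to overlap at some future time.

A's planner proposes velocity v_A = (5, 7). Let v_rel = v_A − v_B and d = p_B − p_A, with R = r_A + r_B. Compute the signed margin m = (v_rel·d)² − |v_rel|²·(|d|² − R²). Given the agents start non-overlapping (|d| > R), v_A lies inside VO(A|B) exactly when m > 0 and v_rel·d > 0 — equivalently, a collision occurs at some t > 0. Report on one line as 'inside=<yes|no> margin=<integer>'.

d = (-5, -11),  |d|² = 146;  R = 4+4 = 8,  c = 146−8² = 82
v_rel = (3, 1),  |v_rel|² = 10;  v_rel·d = (3)·(-5) + (1)·(-11) = -26
10·t² + 52·t + 82 = 0  ⇒  m = (-26)² − 10·82 = -144
m = -144 < 0,  v_rel·d = -26 < 0  ⇒  outside

inside=no margin=-144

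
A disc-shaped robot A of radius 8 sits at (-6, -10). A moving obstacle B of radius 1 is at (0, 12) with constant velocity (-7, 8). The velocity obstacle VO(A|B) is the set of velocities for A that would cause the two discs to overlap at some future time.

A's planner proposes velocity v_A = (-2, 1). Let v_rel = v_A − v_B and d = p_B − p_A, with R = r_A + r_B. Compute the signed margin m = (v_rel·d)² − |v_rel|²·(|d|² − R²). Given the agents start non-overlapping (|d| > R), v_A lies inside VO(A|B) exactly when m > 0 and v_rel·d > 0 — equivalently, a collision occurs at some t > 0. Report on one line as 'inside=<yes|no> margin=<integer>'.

d = (6, 22),  |d|² = 520;  R = 8+1 = 9,  c = 520−9² = 439
v_rel = (5, -7),  |v_rel|² = 74;  v_rel·d = (5)·(6) + (-7)·(22) = -124
74·t² + 248·t + 439 = 0  ⇒  m = (-124)² − 74·439 = -17110
m = -17110 < 0,  v_rel·d = -124 < 0  ⇒  outside

inside=no margin=-17110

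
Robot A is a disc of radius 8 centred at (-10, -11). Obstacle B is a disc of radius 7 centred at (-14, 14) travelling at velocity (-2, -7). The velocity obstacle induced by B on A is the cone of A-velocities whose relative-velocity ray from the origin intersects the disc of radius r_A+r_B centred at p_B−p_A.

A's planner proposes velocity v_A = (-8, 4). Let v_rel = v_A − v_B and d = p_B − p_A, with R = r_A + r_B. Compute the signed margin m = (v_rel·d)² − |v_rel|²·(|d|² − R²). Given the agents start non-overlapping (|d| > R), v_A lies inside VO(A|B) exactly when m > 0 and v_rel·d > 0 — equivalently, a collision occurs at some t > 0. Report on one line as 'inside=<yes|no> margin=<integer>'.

d = (-4, 25),  |d|² = 641;  R = 8+7 = 15,  c = 641−15² = 416
v_rel = (-6, 11),  |v_rel|² = 157;  v_rel·d = (-6)·(-4) + (11)·(25) = 299
157·t² − 598·t + 416 = 0  ⇒  m = 299² − 157·416 = 24089
m = 24089 > 0,  v_rel·d = 299 > 0  ⇒  inside

inside=yes margin=24089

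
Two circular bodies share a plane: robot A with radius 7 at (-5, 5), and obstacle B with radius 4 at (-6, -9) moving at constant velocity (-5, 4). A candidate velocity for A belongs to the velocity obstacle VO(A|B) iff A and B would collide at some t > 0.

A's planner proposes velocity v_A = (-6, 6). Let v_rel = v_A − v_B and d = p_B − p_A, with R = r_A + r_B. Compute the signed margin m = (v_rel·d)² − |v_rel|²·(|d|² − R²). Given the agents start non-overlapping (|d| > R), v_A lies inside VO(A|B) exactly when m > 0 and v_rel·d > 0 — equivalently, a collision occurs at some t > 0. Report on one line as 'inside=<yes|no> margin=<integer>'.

d = (-1, -14),  |d|² = 197;  R = 7+4 = 11,  c = 197−11² = 76
v_rel = (-1, 2),  |v_rel|² = 5;  v_rel·d = (-1)·(-1) + (2)·(-14) = -27
5·t² + 54·t + 76 = 0  ⇒  m = (-27)² − 5·76 = 349
m = 349 > 0,  v_rel·d = -27 < 0  ⇒  outside

inside=no margin=349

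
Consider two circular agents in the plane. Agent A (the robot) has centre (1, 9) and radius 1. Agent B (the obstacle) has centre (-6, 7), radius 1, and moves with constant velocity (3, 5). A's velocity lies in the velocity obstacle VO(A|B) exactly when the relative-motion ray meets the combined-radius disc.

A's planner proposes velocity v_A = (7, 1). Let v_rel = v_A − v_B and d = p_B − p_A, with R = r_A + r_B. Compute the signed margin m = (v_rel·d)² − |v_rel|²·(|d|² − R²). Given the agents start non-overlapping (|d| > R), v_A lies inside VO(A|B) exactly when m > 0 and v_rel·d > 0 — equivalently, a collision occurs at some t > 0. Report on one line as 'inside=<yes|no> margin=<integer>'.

d = (-7, -2),  |d|² = 53;  R = 1+1 = 2,  c = 53−2² = 49
v_rel = (4, -4),  |v_rel|² = 32;  v_rel·d = (4)·(-7) + (-4)·(-2) = -20
32·t² + 40·t + 49 = 0  ⇒  m = (-20)² − 32·49 = -1168
m = -1168 < 0,  v_rel·d = -20 < 0  ⇒  outside

inside=no margin=-1168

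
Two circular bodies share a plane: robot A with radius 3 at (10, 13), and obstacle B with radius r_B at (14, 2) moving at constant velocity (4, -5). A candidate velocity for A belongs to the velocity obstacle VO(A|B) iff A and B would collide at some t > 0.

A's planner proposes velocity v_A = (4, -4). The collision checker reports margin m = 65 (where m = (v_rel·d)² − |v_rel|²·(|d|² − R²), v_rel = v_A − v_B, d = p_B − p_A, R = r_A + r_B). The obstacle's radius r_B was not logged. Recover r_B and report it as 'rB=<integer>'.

m = 65
d = (4, -11);  v_rel = (0, 1),  |v_rel|² = 1
v_rel×d = (0)·(-11) − (1)·(4) = -4
since m = R²·1 − (-4)²:  R² = (16 + 65) / 1 = 81
R = √81 = 9  ⇒  r_B = 9 − 3 = 6

rB=6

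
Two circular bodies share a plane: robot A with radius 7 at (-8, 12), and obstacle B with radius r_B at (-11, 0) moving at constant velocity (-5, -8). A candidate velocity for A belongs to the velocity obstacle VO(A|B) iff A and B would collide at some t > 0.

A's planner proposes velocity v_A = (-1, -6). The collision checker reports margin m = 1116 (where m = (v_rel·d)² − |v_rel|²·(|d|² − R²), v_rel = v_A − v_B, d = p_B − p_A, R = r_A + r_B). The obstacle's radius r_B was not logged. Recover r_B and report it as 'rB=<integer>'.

m = 1116
d = (-3, -12);  v_rel = (4, 2),  |v_rel|² = 20
v_rel×d = (4)·(-12) − (2)·(-3) = -42
since m = R²·20 − (-42)²:  R² = (1764 + 1116) / 20 = 144
R = √144 = 12  ⇒  r_B = 12 − 7 = 5

rB=5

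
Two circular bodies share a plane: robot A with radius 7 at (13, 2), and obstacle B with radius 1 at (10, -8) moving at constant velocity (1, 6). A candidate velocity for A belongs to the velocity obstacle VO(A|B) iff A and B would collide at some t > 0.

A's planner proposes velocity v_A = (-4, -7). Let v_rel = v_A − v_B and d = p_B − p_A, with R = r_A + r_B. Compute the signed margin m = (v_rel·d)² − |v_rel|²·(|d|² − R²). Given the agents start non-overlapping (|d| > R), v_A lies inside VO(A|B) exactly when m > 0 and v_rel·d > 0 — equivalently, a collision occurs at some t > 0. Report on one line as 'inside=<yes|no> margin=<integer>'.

d = (-3, -10),  |d|² = 109;  R = 7+1 = 8,  c = 109−8² = 45
v_rel = (-5, -13),  |v_rel|² = 194;  v_rel·d = (-5)·(-3) + (-13)·(-10) = 145
194·t² − 290·t + 45 = 0  ⇒  m = 145² − 194·45 = 12295
m = 12295 > 0,  v_rel·d = 145 > 0  ⇒  inside

inside=yes margin=12295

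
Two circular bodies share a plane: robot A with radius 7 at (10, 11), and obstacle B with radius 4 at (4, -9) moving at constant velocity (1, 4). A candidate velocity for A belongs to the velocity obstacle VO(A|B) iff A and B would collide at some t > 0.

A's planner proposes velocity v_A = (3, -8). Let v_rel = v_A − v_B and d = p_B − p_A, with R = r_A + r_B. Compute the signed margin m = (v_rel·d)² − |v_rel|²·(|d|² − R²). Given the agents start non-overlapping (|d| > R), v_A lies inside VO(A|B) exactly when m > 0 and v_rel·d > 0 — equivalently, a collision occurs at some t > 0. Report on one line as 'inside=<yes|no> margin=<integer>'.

d = (-6, -20),  |d|² = 436;  R = 7+4 = 11,  c = 436−11² = 315
v_rel = (2, -12),  |v_rel|² = 148;  v_rel·d = (2)·(-6) + (-12)·(-20) = 228
148·t² − 456·t + 315 = 0  ⇒  m = 228² − 148·315 = 5364
m = 5364 > 0,  v_rel·d = 228 > 0  ⇒  inside

inside=yes margin=5364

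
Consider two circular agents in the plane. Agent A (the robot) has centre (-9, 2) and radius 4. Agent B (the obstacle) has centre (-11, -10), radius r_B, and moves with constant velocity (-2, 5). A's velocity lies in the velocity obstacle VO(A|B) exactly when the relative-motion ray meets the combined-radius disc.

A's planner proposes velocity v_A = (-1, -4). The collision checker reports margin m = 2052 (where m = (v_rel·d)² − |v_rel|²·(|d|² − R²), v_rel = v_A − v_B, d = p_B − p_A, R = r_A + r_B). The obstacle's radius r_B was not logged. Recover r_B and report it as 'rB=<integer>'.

m = 2052
d = (-2, -12);  v_rel = (1, -9),  |v_rel|² = 82
v_rel×d = (1)·(-12) − (-9)·(-2) = -30
since m = R²·82 − (-30)²:  R² = (900 + 2052) / 82 = 36
R = √36 = 6  ⇒  r_B = 6 − 4 = 2

rB=2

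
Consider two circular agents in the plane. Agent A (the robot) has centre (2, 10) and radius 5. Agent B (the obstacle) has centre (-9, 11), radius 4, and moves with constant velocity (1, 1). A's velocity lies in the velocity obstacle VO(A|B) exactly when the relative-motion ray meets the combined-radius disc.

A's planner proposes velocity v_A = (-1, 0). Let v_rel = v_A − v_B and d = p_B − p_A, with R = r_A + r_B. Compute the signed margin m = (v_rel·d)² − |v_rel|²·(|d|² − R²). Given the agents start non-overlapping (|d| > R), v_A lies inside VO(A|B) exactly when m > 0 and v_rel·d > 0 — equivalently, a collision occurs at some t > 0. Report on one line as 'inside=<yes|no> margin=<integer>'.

d = (-11, 1),  |d|² = 122;  R = 5+4 = 9,  c = 122−9² = 41
v_rel = (-2, -1),  |v_rel|² = 5;  v_rel·d = (-2)·(-11) + (-1)·(1) = 21
5·t² − 42·t + 41 = 0  ⇒  m = 21² − 5·41 = 236
m = 236 > 0,  v_rel·d = 21 > 0  ⇒  inside

inside=yes margin=236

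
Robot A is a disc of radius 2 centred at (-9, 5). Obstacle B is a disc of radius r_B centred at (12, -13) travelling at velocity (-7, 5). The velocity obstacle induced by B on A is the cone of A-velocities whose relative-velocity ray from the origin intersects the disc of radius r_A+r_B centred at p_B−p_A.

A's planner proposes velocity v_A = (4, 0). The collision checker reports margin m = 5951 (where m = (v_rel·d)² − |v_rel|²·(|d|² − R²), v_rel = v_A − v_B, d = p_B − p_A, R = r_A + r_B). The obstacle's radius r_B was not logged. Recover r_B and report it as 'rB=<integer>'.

m = 5951
d = (21, -18);  v_rel = (11, -5),  |v_rel|² = 146
v_rel×d = (11)·(-18) − (-5)·(21) = -93
since m = R²·146 − (-93)²:  R² = (8649 + 5951) / 146 = 100
R = √100 = 10  ⇒  r_B = 10 − 2 = 8

rB=8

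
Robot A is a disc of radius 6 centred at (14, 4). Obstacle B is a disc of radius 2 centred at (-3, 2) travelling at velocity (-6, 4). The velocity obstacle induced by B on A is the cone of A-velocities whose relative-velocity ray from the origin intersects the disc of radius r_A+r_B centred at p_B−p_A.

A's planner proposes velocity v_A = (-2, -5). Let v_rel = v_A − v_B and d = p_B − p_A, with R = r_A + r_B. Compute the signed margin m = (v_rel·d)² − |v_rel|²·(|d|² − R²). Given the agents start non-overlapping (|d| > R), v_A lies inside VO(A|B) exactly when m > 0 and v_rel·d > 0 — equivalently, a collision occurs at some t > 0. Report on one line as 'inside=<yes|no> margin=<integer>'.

d = (-17, -2),  |d|² = 293;  R = 6+2 = 8,  c = 293−8² = 229
v_rel = (4, -9),  |v_rel|² = 97;  v_rel·d = (4)·(-17) + (-9)·(-2) = -50
97·t² + 100·t + 229 = 0  ⇒  m = (-50)² − 97·229 = -19713
m = -19713 < 0,  v_rel·d = -50 < 0  ⇒  outside

inside=no margin=-19713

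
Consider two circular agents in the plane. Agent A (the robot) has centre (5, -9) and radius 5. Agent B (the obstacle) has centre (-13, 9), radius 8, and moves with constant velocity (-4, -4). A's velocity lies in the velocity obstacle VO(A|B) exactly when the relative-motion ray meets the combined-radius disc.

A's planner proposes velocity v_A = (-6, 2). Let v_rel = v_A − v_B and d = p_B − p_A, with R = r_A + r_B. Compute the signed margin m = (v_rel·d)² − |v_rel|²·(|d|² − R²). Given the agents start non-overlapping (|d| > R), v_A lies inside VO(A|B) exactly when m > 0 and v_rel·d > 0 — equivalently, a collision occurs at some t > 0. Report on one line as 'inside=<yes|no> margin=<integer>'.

d = (-18, 18),  |d|² = 648;  R = 5+8 = 13,  c = 648−13² = 479
v_rel = (-2, 6),  |v_rel|² = 40;  v_rel·d = (-2)·(-18) + (6)·(18) = 144
40·t² − 288·t + 479 = 0  ⇒  m = 144² − 40·479 = 1576
m = 1576 > 0,  v_rel·d = 144 > 0  ⇒  inside

inside=yes margin=1576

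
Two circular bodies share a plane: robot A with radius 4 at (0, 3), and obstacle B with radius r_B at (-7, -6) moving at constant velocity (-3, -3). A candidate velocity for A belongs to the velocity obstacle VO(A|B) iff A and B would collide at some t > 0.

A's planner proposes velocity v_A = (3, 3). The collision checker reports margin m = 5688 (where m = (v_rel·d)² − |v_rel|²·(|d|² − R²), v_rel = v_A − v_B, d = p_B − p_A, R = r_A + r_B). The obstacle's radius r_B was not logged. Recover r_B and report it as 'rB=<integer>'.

m = 5688
d = (-7, -9);  v_rel = (6, 6),  |v_rel|² = 72
v_rel×d = (6)·(-9) − (6)·(-7) = -12
since m = R²·72 − (-12)²:  R² = (144 + 5688) / 72 = 81
R = √81 = 9  ⇒  r_B = 9 − 4 = 5

rB=5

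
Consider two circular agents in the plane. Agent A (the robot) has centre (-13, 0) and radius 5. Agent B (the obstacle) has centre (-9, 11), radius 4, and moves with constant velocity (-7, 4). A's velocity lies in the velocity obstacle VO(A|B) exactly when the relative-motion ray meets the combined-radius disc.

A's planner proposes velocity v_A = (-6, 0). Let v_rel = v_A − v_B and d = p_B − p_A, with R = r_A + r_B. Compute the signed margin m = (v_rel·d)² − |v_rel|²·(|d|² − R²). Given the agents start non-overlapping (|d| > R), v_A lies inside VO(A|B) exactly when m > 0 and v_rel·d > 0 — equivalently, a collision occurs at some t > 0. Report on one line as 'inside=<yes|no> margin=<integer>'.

d = (4, 11),  |d|² = 137;  R = 5+4 = 9,  c = 137−9² = 56
v_rel = (1, -4),  |v_rel|² = 17;  v_rel·d = (1)·(4) + (-4)·(11) = -40
17·t² + 80·t + 56 = 0  ⇒  m = (-40)² − 17·56 = 648
m = 648 > 0,  v_rel·d = -40 < 0  ⇒  outside

inside=no margin=648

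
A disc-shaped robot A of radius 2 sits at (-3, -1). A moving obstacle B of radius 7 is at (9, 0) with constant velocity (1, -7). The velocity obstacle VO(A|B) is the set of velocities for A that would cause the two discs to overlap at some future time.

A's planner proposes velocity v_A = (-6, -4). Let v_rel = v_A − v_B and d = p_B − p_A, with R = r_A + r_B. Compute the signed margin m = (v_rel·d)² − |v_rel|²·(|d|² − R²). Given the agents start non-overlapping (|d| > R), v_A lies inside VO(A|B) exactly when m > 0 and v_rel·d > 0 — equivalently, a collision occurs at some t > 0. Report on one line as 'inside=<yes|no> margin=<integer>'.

d = (12, 1),  |d|² = 145;  R = 2+7 = 9,  c = 145−9² = 64
v_rel = (-7, 3),  |v_rel|² = 58;  v_rel·d = (-7)·(12) + (3)·(1) = -81
58·t² + 162·t + 64 = 0  ⇒  m = (-81)² − 58·64 = 2849
m = 2849 > 0,  v_rel·d = -81 < 0  ⇒  outside

inside=no margin=2849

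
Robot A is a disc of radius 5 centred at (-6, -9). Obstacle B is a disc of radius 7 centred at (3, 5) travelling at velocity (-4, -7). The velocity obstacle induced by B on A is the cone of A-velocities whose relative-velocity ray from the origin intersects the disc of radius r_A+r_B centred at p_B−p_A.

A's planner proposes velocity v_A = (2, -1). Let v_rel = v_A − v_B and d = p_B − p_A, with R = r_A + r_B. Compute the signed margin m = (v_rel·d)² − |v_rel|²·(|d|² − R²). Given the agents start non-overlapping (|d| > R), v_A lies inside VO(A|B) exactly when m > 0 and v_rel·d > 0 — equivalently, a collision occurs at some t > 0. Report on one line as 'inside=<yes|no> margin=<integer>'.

d = (9, 14),  |d|² = 277;  R = 5+7 = 12,  c = 277−12² = 133
v_rel = (6, 6),  |v_rel|² = 72;  v_rel·d = (6)·(9) + (6)·(14) = 138
72·t² − 276·t + 133 = 0  ⇒  m = 138² − 72·133 = 9468
m = 9468 > 0,  v_rel·d = 138 > 0  ⇒  inside

inside=yes margin=9468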